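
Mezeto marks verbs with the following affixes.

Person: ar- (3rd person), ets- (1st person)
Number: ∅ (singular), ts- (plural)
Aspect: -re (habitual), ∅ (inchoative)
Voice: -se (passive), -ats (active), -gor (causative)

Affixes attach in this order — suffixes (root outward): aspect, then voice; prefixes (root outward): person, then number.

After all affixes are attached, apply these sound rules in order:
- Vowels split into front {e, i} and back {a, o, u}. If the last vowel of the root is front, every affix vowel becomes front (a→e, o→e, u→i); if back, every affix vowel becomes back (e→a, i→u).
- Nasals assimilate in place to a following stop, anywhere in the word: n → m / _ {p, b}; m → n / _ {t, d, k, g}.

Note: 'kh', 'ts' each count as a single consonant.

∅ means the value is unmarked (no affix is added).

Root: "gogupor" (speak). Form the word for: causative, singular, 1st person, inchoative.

Attach person 1st person ets- → etsgogupor.
number = singular: zero marking, form stays etsgogupor.
aspect = inchoative: zero marking, form stays etsgogupor.
Attach voice causative -gor → etsgoguporgor.
Apply vowel harmony: etsgoguporgor → atsgoguporgor.
Nasal assimilation: no change.

atsgoguporgor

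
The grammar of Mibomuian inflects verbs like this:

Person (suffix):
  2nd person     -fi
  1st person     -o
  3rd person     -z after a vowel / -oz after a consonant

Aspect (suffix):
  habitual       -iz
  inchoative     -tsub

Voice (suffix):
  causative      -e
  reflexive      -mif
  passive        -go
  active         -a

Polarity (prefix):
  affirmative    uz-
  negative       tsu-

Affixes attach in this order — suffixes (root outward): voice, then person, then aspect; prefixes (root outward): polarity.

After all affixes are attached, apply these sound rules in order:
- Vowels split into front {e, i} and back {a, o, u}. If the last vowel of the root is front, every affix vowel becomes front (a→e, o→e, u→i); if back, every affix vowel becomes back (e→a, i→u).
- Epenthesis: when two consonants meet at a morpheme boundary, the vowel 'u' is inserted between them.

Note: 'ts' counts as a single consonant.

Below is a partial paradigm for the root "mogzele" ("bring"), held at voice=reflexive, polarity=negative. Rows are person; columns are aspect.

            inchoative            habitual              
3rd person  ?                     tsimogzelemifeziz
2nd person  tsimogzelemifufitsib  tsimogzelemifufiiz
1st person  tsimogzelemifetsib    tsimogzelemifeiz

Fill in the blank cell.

Attach voice reflexive -mif → mogzelemif.
Attach person 3rd person -oz (after consonant 'f') → mogzelemifoz.
Attach polarity negative tsu- → tsumogzelemifoz.
Attach aspect inchoative -tsub → tsumogzelemifoztsub.
Apply vowel harmony: tsumogzelemifoztsub → tsimogzelemifeztsib.
Apply epenthesis: tsimogzelemifeztsib → tsimogzelemifezutsib.

tsimogzelemifezutsib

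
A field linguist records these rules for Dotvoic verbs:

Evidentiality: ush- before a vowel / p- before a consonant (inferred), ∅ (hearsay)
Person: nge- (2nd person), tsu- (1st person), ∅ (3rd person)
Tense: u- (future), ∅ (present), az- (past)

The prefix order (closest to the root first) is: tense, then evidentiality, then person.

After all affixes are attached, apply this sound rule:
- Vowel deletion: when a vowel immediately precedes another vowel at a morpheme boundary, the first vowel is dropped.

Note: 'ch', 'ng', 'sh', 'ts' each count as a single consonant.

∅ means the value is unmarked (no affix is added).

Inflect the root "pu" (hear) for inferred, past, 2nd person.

Attach tense past az- → azpu.
Attach evidentiality inferred ush- (before vowel 'a') → ushazpu.
Attach person 2nd person nge- → ngeushazpu.
Apply vowel deletion: ngeushazpu → ngushazpu.

ngushazpu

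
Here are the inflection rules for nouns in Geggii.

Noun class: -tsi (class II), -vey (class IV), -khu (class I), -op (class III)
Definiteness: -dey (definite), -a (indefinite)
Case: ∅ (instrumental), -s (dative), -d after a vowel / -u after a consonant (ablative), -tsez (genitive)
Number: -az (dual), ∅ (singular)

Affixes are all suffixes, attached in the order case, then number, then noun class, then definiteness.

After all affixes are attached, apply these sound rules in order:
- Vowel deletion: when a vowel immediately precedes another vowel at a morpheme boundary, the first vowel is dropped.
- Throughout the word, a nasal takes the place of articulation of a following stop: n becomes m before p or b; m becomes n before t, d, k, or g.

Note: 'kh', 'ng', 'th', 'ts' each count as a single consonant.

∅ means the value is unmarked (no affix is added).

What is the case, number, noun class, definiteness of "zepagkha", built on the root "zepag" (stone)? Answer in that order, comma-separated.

Segment: zepag-khu-a.
case: ∅ → instrumental.
number: ∅ → singular.
noun class: -khu → class I.
definiteness: -a → indefinite.

instrumental, singular, class I, indefinite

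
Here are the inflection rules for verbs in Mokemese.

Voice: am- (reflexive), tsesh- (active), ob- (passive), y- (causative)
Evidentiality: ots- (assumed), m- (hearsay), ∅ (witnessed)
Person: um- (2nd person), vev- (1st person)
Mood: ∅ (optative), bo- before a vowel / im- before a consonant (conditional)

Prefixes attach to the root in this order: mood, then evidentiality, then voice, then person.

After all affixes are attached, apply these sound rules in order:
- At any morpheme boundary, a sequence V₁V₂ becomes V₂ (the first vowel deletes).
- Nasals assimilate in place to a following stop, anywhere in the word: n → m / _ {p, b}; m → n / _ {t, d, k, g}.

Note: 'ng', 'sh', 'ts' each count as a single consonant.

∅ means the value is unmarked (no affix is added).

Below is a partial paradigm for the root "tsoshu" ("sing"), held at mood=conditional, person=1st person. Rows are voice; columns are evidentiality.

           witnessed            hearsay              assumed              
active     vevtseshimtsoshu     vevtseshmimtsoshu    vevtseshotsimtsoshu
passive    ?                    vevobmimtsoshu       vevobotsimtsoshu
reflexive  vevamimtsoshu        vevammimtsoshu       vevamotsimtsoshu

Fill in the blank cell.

Attach mood conditional im- (before consonant 'ts') → imtsoshu.
evidentiality = witnessed: zero marking, form stays imtsoshu.
Attach voice passive ob- → obimtsoshu.
Attach person 1st person vev- → vevobimtsoshu.
Vowel deletion: no change.
Nasal assimilation: no change.

vevobimtsoshu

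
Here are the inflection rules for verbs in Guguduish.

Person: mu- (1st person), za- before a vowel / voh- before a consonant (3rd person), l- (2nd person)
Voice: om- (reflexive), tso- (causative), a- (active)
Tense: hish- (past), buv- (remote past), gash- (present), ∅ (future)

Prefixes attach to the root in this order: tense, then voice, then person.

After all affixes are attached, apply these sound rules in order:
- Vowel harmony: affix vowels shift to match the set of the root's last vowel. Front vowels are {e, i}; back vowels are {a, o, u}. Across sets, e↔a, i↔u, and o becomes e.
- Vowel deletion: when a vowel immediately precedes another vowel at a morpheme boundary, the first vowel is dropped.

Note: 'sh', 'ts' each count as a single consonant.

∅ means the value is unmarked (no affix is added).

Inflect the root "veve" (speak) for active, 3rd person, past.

Attach tense past hish- → hishveve.
Attach voice active a- → ahishveve.
Attach person 3rd person za- (before vowel 'a') → zaahishveve.
Apply vowel harmony: zaahishveve → zeehishveve.
Apply vowel deletion: zeehishveve → zehishveve.

zehishveve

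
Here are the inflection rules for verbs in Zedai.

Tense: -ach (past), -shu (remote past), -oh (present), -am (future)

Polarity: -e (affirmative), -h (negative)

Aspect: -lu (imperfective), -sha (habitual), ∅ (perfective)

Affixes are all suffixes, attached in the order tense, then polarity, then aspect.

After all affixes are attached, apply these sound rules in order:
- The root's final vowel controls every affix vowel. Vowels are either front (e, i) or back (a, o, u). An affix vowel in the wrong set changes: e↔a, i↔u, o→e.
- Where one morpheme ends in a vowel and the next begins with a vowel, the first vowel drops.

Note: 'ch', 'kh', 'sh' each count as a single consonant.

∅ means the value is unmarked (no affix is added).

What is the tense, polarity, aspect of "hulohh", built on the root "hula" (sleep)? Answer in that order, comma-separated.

present, negative, perfective

Segment: hula-oh-h.
tense: -oh → present.
polarity: -h → negative.
aspect: ∅ → perfective.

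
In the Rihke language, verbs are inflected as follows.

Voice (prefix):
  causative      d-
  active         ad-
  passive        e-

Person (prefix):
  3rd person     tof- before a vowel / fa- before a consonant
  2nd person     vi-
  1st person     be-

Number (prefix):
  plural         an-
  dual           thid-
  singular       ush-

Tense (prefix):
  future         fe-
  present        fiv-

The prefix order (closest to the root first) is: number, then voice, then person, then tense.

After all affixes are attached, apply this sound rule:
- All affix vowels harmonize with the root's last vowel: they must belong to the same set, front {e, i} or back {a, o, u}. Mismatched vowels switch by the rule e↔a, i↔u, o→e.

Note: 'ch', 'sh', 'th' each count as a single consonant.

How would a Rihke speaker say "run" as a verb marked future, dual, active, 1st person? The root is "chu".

Attach number dual thid- → thidchu.
Attach voice active ad- → adthidchu.
Attach person 1st person be- → beadthidchu.
Attach tense future fe- → febeadthidchu.
Apply vowel harmony: febeadthidchu → fabaadthudchu.

fabaadthudchu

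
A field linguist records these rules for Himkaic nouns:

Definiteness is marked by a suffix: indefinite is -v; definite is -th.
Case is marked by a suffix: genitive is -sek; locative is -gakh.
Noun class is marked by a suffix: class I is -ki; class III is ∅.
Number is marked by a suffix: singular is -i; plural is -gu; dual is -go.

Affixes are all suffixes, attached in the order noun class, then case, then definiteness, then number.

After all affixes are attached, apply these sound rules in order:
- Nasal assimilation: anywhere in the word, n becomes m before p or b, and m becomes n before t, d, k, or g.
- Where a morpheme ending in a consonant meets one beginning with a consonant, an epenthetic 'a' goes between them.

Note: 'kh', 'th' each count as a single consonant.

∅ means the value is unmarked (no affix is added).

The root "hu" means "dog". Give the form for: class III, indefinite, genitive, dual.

husekavago

noun class = class III: zero marking, form stays hu.
Attach case genitive -sek → husek.
Attach definiteness indefinite -v → husekv.
Attach number dual -go → husekvgo.
Nasal assimilation: no change.
Apply epenthesis: husekvgo → husekavago.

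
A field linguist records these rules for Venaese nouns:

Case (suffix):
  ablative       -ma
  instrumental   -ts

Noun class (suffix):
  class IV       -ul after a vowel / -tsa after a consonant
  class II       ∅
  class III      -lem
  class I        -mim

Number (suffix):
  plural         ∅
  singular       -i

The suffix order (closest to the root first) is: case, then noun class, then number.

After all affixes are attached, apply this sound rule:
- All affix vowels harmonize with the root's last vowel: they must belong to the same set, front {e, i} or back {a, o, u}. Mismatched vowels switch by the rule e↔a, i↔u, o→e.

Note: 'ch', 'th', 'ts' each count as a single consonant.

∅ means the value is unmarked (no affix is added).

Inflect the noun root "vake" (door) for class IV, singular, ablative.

Attach case ablative -ma → vakema.
Attach noun class class IV -ul (after vowel 'a') → vakemaul.
Attach number singular -i → vakemauli.
Apply vowel harmony: vakemauli → vakemeili.

vakemeili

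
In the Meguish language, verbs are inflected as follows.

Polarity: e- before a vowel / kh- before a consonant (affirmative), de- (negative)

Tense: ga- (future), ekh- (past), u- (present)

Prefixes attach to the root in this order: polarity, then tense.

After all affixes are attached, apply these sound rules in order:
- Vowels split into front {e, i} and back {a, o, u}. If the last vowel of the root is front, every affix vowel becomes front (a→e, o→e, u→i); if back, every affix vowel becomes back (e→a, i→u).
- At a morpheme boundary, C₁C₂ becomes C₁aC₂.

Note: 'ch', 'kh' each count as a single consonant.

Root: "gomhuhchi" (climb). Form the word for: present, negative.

idegomhuhchi

Attach polarity negative de- → degomhuhchi.
Attach tense present u- → udegomhuhchi.
Apply vowel harmony: udegomhuhchi → idegomhuhchi.
Epenthesis: no change.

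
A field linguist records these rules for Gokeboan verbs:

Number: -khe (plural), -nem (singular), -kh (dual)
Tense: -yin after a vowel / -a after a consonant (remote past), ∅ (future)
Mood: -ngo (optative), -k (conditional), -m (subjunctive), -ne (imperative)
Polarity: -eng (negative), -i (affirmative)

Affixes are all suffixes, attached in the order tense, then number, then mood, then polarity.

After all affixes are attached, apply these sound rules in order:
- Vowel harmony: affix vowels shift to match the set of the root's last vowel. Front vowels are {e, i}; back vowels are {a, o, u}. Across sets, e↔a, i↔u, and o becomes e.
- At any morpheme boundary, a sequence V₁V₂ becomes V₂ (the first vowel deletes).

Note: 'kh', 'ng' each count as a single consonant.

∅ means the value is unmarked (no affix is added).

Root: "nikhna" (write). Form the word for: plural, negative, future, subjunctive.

tense = future: zero marking, form stays nikhna.
Attach number plural -khe → nikhnakhe.
Attach mood subjunctive -m → nikhnakhem.
Attach polarity negative -eng → nikhnakhemeng.
Apply vowel harmony: nikhnakhemeng → nikhnakhamang.
Vowel deletion: no change.

nikhnakhamang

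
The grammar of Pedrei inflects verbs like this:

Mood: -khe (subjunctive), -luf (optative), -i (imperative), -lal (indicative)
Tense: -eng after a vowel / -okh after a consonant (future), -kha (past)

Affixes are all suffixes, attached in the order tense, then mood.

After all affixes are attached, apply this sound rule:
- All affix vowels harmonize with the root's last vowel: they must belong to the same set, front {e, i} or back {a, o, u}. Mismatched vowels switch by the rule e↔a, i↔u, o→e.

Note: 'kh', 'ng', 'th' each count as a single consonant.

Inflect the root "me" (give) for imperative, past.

Attach tense past -kha → mekha.
Attach mood imperative -i → mekhai.
Apply vowel harmony: mekhai → mekhei.

mekhei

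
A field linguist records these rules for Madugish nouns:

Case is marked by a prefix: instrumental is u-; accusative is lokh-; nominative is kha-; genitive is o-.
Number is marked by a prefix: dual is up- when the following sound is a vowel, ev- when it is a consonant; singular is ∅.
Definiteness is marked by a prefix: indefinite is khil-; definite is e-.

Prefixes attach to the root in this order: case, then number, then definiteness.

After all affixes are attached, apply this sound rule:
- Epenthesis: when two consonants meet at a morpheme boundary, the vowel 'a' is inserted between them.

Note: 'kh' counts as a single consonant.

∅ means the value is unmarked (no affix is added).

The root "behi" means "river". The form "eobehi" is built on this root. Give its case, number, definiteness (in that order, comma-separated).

genitive, singular, definite

Segment: e-o-behi.
case: o- → genitive.
number: ∅ → singular.
definiteness: e- → definite.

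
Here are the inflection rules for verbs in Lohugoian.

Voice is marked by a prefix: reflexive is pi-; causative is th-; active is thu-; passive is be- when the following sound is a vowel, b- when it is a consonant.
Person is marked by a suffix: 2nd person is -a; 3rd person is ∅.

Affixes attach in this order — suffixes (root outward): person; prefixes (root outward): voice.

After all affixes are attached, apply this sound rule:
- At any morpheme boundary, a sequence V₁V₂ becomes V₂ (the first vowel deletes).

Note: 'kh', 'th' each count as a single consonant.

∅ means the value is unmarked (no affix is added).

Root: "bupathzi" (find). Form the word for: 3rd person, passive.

person = 3rd person: zero marking, form stays bupathzi.
Attach voice passive b- (before consonant 'b') → bbupathzi.
Vowel deletion: no change.

bbupathzi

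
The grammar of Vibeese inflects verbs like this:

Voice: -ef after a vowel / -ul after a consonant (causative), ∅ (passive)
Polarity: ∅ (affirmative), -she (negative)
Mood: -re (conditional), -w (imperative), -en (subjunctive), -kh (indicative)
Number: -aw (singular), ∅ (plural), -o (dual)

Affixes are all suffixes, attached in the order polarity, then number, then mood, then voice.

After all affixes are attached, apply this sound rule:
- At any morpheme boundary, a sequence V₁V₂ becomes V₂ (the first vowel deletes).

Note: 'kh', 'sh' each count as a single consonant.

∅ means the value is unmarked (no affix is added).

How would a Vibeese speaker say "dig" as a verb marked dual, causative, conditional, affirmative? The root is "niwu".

niworef

polarity = affirmative: zero marking, form stays niwu.
Attach number dual -o → niwuo.
Attach mood conditional -re → niwuore.
Attach voice causative -ef (after vowel 'e') → niwuoreef.
Apply vowel deletion: niwuoreef → niworef.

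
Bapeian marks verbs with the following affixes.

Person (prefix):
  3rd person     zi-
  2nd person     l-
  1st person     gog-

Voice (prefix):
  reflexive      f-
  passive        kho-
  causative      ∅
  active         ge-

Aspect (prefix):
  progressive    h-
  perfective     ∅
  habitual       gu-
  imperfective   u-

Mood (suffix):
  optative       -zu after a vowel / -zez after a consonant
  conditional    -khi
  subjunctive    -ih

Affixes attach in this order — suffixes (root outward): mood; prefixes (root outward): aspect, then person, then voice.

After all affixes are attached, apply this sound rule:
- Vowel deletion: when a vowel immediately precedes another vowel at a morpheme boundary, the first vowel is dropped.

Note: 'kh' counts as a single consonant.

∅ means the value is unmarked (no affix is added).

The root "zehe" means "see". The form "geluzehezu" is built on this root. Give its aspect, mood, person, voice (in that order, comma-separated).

Segment: ge-l-u-zehe-zu.
aspect: u- → imperfective.
mood: -zu/zez → optative.
person: l- → 2nd person.
voice: ge- → active.

imperfective, optative, 2nd person, active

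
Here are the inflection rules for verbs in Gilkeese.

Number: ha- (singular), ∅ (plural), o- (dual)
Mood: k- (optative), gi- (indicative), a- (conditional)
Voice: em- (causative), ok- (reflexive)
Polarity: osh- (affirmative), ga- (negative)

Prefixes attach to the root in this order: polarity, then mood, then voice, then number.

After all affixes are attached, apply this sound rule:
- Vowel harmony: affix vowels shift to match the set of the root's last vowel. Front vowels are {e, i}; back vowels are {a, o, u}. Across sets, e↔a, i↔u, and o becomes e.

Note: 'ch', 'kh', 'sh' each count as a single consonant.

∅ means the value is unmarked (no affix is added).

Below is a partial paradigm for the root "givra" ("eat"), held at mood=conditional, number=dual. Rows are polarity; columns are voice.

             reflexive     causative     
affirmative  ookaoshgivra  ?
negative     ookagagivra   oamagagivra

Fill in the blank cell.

Attach polarity affirmative osh- → oshgivra.
Attach mood conditional a- → aoshgivra.
Attach voice causative em- → emaoshgivra.
Attach number dual o- → oemaoshgivra.
Apply vowel harmony: oemaoshgivra → oamaoshgivra.

oamaoshgivra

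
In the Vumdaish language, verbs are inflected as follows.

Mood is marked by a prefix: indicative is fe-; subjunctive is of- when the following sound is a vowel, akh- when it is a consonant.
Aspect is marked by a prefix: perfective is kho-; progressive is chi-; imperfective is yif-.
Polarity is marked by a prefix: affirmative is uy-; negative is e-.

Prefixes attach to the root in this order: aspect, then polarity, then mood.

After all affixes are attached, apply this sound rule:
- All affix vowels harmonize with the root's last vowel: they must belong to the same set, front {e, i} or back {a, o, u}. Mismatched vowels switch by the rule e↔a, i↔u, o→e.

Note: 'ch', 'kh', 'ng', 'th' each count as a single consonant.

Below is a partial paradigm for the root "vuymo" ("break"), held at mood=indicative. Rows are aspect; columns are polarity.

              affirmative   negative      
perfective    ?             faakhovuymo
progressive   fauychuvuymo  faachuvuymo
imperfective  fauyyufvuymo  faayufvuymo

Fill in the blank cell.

Attach aspect perfective kho- → khovuymo.
Attach polarity affirmative uy- → uykhovuymo.
Attach mood indicative fe- → feuykhovuymo.
Apply vowel harmony: feuykhovuymo → fauykhovuymo.

fauykhovuymo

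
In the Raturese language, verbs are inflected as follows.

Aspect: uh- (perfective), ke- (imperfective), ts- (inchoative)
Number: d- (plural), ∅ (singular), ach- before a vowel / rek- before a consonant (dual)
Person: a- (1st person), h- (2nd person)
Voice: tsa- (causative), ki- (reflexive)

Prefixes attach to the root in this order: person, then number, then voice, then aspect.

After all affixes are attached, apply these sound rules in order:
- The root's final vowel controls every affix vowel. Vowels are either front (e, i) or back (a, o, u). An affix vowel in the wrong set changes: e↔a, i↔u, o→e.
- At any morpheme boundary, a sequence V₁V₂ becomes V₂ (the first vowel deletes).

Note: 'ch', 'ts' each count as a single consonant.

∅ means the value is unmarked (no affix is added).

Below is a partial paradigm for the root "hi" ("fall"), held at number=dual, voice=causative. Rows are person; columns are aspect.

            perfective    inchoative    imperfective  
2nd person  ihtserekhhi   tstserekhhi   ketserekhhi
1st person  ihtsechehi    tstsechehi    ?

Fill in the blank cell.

Attach person 1st person a- → ahi.
Attach number dual ach- (before vowel 'a') → achahi.
Attach voice causative tsa- → tsaachahi.
Attach aspect imperfective ke- → ketsaachahi.
Apply vowel harmony: ketsaachahi → ketseechehi.
Apply vowel deletion: ketseechehi → ketsechehi.

ketsechehi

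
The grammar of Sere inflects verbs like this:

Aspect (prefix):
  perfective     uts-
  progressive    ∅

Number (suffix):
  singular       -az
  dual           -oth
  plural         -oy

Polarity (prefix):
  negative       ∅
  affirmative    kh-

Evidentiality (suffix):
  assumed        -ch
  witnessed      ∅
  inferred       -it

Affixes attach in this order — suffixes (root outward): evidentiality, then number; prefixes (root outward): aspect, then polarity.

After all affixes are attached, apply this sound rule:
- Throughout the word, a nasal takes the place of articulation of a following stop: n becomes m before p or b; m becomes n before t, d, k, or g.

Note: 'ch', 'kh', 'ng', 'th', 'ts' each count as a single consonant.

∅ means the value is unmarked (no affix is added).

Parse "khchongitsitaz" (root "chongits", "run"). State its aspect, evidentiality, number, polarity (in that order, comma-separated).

Segment: kh-chongits-it-az.
aspect: ∅ → progressive.
evidentiality: -it → inferred.
number: -az → singular.
polarity: kh- → affirmative.

progressive, inferred, singular, affirmative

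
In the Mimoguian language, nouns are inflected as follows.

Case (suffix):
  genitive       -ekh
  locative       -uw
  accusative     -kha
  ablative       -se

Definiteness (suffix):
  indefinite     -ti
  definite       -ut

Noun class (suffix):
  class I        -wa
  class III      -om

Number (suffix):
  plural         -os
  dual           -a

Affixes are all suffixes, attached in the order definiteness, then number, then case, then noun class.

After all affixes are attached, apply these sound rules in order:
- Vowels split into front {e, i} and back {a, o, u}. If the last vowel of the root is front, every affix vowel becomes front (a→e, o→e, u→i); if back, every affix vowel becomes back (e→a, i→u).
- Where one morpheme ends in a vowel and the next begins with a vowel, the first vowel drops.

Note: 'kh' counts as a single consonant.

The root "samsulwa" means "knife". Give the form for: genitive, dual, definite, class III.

Attach definiteness definite -ut → samsulwaut.
Attach number dual -a → samsulwauta.
Attach case genitive -ekh → samsulwautaekh.
Attach noun class class III -om → samsulwautaekhom.
Apply vowel harmony: samsulwautaekhom → samsulwautaakhom.
Apply vowel deletion: samsulwautaakhom → samsulwutakhom.

samsulwutakhom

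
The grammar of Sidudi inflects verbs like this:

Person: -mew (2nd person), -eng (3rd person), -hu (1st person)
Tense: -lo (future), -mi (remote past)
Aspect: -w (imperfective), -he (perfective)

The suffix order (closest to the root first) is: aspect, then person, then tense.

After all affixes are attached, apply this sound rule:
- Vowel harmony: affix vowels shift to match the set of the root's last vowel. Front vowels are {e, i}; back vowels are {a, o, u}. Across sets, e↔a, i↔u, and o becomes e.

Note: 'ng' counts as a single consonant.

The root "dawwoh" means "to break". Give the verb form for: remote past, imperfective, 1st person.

dawwohwhumu

Attach aspect imperfective -w → dawwohw.
Attach person 1st person -hu → dawwohwhu.
Attach tense remote past -mi → dawwohwhumi.
Apply vowel harmony: dawwohwhumi → dawwohwhumu.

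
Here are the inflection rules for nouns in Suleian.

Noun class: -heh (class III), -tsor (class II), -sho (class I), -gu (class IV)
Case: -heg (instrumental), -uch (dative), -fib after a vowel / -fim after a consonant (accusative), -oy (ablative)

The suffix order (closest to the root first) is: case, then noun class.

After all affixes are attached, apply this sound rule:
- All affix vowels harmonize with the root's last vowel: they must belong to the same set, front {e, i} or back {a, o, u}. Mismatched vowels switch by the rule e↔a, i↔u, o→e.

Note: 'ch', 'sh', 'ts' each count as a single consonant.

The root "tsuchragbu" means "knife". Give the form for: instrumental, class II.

Attach case instrumental -heg → tsuchragbuheg.
Attach noun class class II -tsor → tsuchragbuhegtsor.
Apply vowel harmony: tsuchragbuhegtsor → tsuchragbuhagtsor.

tsuchragbuhagtsor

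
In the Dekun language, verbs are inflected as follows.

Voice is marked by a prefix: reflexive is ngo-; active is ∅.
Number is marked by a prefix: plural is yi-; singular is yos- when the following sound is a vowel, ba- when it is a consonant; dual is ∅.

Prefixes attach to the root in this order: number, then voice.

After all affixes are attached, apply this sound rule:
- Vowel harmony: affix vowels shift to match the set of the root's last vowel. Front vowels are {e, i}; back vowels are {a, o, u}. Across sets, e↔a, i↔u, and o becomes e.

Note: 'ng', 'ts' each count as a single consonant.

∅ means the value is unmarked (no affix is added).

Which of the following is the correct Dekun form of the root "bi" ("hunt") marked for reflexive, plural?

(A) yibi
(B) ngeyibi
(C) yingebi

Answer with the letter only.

Attach number plural yi- → yibi.
Attach voice reflexive ngo- → ngoyibi.
Apply vowel harmony: ngoyibi → ngeyibi.
So the correct form is ngeyibi, option (B).
(C) yingebi is wrong: it has the affixes in the wrong order.
(A) yibi is wrong: it uses active instead of reflexive for voice.

B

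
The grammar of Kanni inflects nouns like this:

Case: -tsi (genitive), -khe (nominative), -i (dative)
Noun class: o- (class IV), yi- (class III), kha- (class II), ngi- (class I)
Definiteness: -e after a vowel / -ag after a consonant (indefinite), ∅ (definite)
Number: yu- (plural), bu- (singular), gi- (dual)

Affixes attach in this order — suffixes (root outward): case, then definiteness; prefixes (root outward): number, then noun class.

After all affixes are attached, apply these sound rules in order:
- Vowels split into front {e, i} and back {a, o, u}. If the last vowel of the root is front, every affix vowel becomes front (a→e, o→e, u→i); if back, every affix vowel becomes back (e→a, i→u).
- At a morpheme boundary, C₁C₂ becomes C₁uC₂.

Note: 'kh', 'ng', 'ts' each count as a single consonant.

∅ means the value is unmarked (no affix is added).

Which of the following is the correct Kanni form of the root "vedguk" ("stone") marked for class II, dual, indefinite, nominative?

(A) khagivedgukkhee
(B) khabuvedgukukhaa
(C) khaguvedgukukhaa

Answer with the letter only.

C

Attach number dual gi- → givedguk.
Attach case nominative -khe → givedgukkhe.
Attach noun class class II kha- → khagivedgukkhe.
Attach definiteness indefinite -e (after vowel 'e') → khagivedgukkhee.
Apply vowel harmony: khagivedgukkhee → khaguvedgukkhaa.
Apply epenthesis: khaguvedgukkhaa → khaguvedgukukhaa.
So the correct form is khaguvedgukukhaa, option (C).
(B) khabuvedgukukhaa is wrong: it uses singular instead of dual for number.
(A) khagivedgukkhee is wrong: it fails to apply the sound rule(s).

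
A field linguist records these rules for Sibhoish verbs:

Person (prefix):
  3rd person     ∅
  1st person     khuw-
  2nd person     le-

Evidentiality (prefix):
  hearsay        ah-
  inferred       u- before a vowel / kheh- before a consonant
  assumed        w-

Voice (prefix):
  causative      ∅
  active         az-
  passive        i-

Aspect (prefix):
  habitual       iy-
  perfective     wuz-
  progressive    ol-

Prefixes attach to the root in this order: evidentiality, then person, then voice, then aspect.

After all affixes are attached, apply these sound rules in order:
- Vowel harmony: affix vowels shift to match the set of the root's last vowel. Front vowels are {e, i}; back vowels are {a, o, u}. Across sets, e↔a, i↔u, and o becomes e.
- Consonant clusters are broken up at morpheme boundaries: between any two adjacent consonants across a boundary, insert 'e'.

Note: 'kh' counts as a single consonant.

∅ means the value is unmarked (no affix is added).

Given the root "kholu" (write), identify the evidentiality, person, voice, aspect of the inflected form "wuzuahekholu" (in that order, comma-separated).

hearsay, 3rd person, passive, perfective

Segment: wuz-i-ah-kholu.
evidentiality: ah- → hearsay.
person: ∅ → 3rd person.
voice: i- → passive.
aspect: wuz- → perfective.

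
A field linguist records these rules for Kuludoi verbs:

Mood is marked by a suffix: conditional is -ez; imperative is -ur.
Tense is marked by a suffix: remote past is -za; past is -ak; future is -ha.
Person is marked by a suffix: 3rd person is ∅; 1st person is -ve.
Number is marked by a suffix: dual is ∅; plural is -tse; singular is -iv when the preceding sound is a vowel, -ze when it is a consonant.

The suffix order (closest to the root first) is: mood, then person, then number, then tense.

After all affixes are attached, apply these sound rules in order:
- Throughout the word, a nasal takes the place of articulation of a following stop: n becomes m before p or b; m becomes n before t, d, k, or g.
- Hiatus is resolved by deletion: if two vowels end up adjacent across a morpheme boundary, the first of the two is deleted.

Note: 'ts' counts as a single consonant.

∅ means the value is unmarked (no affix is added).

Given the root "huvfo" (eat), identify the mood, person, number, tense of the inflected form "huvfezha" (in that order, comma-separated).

conditional, 3rd person, dual, future

Segment: huvfo-ez-ha.
mood: -ez → conditional.
person: ∅ → 3rd person.
number: ∅ → dual.
tense: -ha → future.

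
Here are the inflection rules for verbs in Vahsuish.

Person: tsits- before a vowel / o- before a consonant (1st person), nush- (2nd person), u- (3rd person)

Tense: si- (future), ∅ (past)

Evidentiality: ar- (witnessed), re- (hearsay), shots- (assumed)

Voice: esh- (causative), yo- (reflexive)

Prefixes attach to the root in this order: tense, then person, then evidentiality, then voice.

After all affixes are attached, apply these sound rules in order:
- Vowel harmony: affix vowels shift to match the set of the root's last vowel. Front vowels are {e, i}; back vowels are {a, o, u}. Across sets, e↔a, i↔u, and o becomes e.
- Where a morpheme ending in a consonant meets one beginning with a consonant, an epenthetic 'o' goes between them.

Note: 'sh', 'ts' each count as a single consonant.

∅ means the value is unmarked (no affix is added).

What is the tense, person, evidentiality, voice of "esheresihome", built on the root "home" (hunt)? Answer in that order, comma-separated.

future, 1st person, witnessed, causative

Segment: esh-ar-o-si-home.
tense: si- → future.
person: tsits/o- → 1st person.
evidentiality: ar- → witnessed.
voice: esh- → causative.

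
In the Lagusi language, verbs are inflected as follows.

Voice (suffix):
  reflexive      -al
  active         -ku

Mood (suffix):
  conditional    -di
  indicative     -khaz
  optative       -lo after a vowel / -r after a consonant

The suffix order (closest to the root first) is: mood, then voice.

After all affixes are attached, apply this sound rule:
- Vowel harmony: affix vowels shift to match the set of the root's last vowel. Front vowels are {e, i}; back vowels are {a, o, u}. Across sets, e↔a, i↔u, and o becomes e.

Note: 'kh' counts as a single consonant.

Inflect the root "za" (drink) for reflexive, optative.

zaloal

Attach mood optative -lo (after vowel 'a') → zalo.
Attach voice reflexive -al → zaloal.
Vowel harmony: no change.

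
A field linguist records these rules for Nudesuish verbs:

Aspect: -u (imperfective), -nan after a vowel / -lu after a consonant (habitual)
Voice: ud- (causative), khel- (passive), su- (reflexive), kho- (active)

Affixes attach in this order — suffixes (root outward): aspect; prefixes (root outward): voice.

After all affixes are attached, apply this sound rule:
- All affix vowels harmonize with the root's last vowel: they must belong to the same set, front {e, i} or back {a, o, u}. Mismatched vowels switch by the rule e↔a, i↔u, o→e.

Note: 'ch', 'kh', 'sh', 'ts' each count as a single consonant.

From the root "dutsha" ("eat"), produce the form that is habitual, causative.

uddutshanan

Attach aspect habitual -nan (after vowel 'a') → dutshanan.
Attach voice causative ud- → uddutshanan.
Vowel harmony: no change.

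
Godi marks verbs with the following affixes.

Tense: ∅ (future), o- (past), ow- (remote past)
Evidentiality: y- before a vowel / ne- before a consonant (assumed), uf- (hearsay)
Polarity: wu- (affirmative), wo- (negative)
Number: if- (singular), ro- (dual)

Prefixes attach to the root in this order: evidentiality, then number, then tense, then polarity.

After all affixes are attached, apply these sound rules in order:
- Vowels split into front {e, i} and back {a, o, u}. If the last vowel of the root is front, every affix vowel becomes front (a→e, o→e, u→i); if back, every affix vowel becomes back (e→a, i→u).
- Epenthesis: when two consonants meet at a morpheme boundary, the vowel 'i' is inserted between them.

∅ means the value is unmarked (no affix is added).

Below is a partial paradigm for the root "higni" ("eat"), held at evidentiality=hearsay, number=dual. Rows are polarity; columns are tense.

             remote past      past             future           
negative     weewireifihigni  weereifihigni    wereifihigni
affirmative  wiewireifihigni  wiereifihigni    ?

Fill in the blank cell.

wireifihigni

Attach evidentiality hearsay uf- → ufhigni.
Attach number dual ro- → roufhigni.
tense = future: zero marking, form stays roufhigni.
Attach polarity affirmative wu- → wuroufhigni.
Apply vowel harmony: wuroufhigni → wireifhigni.
Apply epenthesis: wireifhigni → wireifihigni.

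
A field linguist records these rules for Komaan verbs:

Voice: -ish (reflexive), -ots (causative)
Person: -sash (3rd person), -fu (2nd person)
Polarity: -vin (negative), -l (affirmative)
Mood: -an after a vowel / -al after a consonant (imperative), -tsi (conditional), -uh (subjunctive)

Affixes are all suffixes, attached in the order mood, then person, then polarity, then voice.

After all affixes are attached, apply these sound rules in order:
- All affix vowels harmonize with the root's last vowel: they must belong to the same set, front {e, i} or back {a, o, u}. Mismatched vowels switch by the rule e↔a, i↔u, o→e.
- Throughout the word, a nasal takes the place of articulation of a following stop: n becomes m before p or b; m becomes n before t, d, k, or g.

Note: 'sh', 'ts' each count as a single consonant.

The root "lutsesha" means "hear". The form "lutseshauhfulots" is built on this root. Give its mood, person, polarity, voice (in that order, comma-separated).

subjunctive, 2nd person, affirmative, causative

Segment: lutsesha-uh-fu-l-ots.
mood: -uh → subjunctive.
person: -fu → 2nd person.
polarity: -l → affirmative.
voice: -ots → causative.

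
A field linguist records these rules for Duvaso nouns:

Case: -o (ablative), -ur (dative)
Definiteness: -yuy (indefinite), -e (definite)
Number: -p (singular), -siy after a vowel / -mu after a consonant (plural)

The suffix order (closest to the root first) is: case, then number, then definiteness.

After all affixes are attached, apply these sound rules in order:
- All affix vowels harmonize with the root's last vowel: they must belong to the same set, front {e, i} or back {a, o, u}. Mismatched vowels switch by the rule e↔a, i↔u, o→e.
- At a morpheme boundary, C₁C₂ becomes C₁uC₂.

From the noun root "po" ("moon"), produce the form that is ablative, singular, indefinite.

Attach case ablative -o → poo.
Attach number singular -p → poop.
Attach definiteness indefinite -yuy → poopyuy.
Vowel harmony: no change.
Apply epenthesis: poopyuy → poopuyuy.

poopuyuy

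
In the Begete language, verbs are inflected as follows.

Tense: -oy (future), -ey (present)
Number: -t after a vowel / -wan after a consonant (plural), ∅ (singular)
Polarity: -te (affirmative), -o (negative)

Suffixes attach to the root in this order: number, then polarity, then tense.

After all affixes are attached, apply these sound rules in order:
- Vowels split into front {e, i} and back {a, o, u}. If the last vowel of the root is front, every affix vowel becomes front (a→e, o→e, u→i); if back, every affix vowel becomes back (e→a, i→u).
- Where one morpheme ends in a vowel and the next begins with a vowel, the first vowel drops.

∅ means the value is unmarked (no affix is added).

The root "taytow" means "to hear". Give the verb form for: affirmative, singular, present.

taytowtay

number = singular: zero marking, form stays taytow.
Attach polarity affirmative -te → taytowte.
Attach tense present -ey → taytowteey.
Apply vowel harmony: taytowteey → taytowtaay.
Apply vowel deletion: taytowtaay → taytowtay.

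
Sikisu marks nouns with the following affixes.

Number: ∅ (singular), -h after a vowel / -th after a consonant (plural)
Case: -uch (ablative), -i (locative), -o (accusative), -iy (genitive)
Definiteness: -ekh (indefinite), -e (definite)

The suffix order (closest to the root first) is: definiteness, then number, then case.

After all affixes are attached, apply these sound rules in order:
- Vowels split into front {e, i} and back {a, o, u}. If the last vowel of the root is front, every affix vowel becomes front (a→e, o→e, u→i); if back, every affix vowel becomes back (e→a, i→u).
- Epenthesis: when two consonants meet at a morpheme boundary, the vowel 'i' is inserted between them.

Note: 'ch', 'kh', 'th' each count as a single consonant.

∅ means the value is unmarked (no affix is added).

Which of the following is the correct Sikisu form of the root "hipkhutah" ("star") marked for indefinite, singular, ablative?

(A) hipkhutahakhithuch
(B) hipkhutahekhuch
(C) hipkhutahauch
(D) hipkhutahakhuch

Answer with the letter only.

D

Attach definiteness indefinite -ekh → hipkhutahekh.
number = singular: zero marking, form stays hipkhutahekh.
Attach case ablative -uch → hipkhutahekhuch.
Apply vowel harmony: hipkhutahekhuch → hipkhutahakhuch.
Epenthesis: no change.
So the correct form is hipkhutahakhuch, option (D).
(B) hipkhutahekhuch is wrong: it fails to apply the sound rule(s).
(A) hipkhutahakhithuch is wrong: it uses plural instead of singular for number.
(C) hipkhutahauch is wrong: it uses definite instead of indefinite for definiteness.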